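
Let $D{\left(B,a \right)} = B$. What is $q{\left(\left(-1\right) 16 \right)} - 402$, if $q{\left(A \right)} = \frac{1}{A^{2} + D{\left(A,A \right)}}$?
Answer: $- \frac{96479}{240} \approx -402.0$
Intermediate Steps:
$q{\left(A \right)} = \frac{1}{A + A^{2}}$ ($q{\left(A \right)} = \frac{1}{A^{2} + A} = \frac{1}{A + A^{2}}$)
$q{\left(\left(-1\right) 16 \right)} - 402 = \frac{1}{\left(-1\right) 16 \left(1 - 16\right)} - 402 = \frac{1}{\left(-16\right) \left(1 - 16\right)} - 402 = - \frac{1}{16 \left(-15\right)} - 402 = \left(- \frac{1}{16}\right) \left(- \frac{1}{15}\right) - 402 = \frac{1}{240} - 402 = - \frac{96479}{240}$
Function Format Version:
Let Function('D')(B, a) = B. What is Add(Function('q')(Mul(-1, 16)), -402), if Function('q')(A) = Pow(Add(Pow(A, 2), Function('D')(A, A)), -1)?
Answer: Rational(-96479, 240) ≈ -402.00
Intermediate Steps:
Function('q')(A) = Pow(Add(A, Pow(A, 2)), -1) (Function('q')(A) = Pow(Add(Pow(A, 2), A), -1) = Pow(Add(A, Pow(A, 2)), -1))
Add(Function('q')(Mul(-1, 16)), -402) = Add(Mul(Pow(Mul(-1, 16), -1), Pow(Add(1, Mul(-1, 16)), -1)), -402) = Add(Mul(Pow(-16, -1), Pow(Add(1, -16), -1)), -402) = Add(Mul(Rational(-1, 16), Pow(-15, -1)), -402) = Add(Mul(Rational(-1, 16), Rational(-1, 15)), -402) = Add(Rational(1, 240), -402) = Rational(-96479, 240)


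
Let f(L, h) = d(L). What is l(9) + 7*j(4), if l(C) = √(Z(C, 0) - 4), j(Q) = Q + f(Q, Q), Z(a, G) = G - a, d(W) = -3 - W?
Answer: -21 + I*√13 ≈ -21.0 + 3.6056*I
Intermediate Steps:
f(L, h) = -3 - L
j(Q) = -3 (j(Q) = Q + (-3 - Q) = -3)
l(C) = √(-4 - C) (l(C) = √((0 - C) - 4) = √(-C - 4) = √(-4 - C))
l(9) + 7*j(4) = √(-4 - 1*9) + 7*(-3) = √(-4 - 9) - 21 = √(-13) - 21 = I*√13 - 21 = -21 + I*√13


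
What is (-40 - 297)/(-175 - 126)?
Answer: 337/301 ≈ 1.1196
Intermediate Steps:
(-40 - 297)/(-175 - 126) = -337/(-301) = -337*(-1/301) = 337/301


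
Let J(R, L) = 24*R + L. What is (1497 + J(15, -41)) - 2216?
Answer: -400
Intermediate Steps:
J(R, L) = L + 24*R
(1497 + J(15, -41)) - 2216 = (1497 + (-41 + 24*15)) - 2216 = (1497 + (-41 + 360)) - 2216 = (1497 + 319) - 2216 = 1816 - 2216 = -400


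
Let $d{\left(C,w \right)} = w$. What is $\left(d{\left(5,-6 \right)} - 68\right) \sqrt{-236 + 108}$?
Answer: $- 592 i \sqrt{2} \approx - 837.21 i$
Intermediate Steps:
$\left(d{\left(5,-6 \right)} - 68\right) \sqrt{-236 + 108} = \left(-6 - 68\right) \sqrt{-236 + 108} = - 74 \sqrt{-128} = - 74 \cdot 8 i \sqrt{2} = - 592 i \sqrt{2}$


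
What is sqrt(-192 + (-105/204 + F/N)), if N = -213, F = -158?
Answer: I*sqrt(10057830819)/7242 ≈ 13.848*I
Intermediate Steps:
sqrt(-192 + (-105/204 + F/N)) = sqrt(-192 + (-105/204 - 158/(-213))) = sqrt(-192 + (-105*1/204 - 158*(-1/213))) = sqrt(-192 + (-35/68 + 158/213)) = sqrt(-192 + 3289/14484) = sqrt(-2777639/14484) = I*sqrt(10057830819)/7242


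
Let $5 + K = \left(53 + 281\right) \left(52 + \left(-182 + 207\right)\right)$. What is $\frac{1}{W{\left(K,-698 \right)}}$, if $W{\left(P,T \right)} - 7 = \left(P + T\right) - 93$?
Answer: $\frac{1}{24929} \approx 4.0114 \cdot 10^{-5}$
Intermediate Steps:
$K = 25713$ ($K = -5 + \left(53 + 281\right) \left(52 + \left(-182 + 207\right)\right) = -5 + 334 \left(52 + 25\right) = -5 + 334 \cdot 77 = -5 + 25718 = 25713$)
$W{\left(P,T \right)} = -86 + P + T$ ($W{\left(P,T \right)} = 7 - \left(93 - P - T\right) = 7 + \left(-93 + P + T\right) = -86 + P + T$)
$\frac{1}{W{\left(K,-698 \right)}} = \frac{1}{-86 + 25713 - 698} = \frac{1}{24929}$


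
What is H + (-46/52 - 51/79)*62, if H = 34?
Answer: -62515/1027 ≈ -60.871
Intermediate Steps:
H + (-46/52 - 51/79)*62 = 34 + (-46/52 - 51/79)*62 = 34 + (-46*1/52 - 51*1/79)*62 = 34 + (-23/26 - 51/79)*62 = 34 - 3143/2054*62 = 34 - 97433/1027 = -62515/1027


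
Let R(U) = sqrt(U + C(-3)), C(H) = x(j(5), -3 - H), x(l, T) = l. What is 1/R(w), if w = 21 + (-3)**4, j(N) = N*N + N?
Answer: sqrt(33)/66 ≈ 0.087039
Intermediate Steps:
j(N) = N + N**2 (j(N) = N**2 + N = N + N**2)
C(H) = 30 (C(H) = 5*(1 + 5) = 5*6 = 30)
w = 102 (w = 21 + 81 = 102)
R(U) = sqrt(30 + U) (R(U) = sqrt(U + 30) = sqrt(30 + U))
1/R(w) = 1/(sqrt(30 + 102)) = 1/(sqrt(132)) = 1/(2*sqrt(33)) = sqrt(33)/66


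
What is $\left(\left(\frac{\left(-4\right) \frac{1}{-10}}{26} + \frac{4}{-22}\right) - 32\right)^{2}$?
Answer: $\frac{528954001}{511225} \approx 1034.7$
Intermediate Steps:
$\left(\left(\frac{\left(-4\right) \frac{1}{-10}}{26} + \frac{4}{-22}\right) - 32\right)^{2} = \left(\left(\left(-4\right) \left(- \frac{1}{10}\right) \frac{1}{26} + 4 \left(- \frac{1}{22}\right)\right) - 32\right)^{2} = \left(\left(\frac{2}{5} \cdot \frac{1}{26} - \frac{2}{11}\right) - 32\right)^{2} = \left(\left(\frac{1}{65} - \frac{2}{11}\right) - 32\right)^{2} = \left(- \frac{119}{715} - 32\right)^{2} = \left(- \frac{22999}{715}\right)^{2} = \frac{528954001}{511225}$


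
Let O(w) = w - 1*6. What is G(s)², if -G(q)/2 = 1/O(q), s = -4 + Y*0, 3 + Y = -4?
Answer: 1/25 ≈ 0.040000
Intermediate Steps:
Y = -7 (Y = -3 - 4 = -7)
O(w) = -6 + w (O(w) = w - 6 = -6 + w)
s = -4 (s = -4 - 7*0 = -4 + 0 = -4)
G(q) = -2/(-6 + q)
G(s)² = (-2/(-6 - 4))² = (-2/(-10))² = (-2*(-⅒))² = (⅕)² = 1/25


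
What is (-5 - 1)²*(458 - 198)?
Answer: 9360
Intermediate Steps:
(-5 - 1)²*(458 - 198) = (-6)²*260 = 36*260 = 9360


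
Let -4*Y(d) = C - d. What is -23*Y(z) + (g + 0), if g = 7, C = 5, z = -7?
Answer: 76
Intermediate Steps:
Y(d) = -5/4 + d/4 (Y(d) = -(5 - d)/4 = -5/4 + d/4)
-23*Y(z) + (g + 0) = -23*(-5/4 + (¼)*(-7)) + (7 + 0) = -23*(-5/4 - 7/4) + 7 = -23*(-3) + 7 = 69 + 7 = 76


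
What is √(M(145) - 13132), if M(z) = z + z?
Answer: I*√12842 ≈ 113.32*I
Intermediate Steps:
M(z) = 2*z
√(M(145) - 13132) = √(2*145 - 13132) = √(290 - 13132) = √(-12842) = I*√12842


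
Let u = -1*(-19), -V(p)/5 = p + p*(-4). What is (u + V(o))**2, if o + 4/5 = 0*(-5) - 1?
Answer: 64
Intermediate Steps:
o = -9/5 (o = -4/5 + (0*(-5) - 1) = -4/5 + (0 - 1) = -4/5 - 1 = -9/5 ≈ -1.8000)
V(p) = 15*p (V(p) = -5*(p + p*(-4)) = -5*(p - 4*p) = -(-15)*p = 15*p)
u = 19
(u + V(o))**2 = (19 + 15*(-9/5))**2 = (19 - 27)**2 = (-8)**2 = 64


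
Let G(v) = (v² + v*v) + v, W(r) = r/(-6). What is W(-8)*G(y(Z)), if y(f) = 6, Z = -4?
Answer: 104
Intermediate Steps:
W(r) = -r/6 (W(r) = r*(-⅙) = -r/6)
G(v) = v + 2*v² (G(v) = (v² + v²) + v = 2*v² + v = v + 2*v²)
W(-8)*G(y(Z)) = (-⅙*(-8))*(6*(1 + 2*6)) = 4*(6*(1 + 12))/3 = 4*(6*13)/3 = (4/3)*78 = 104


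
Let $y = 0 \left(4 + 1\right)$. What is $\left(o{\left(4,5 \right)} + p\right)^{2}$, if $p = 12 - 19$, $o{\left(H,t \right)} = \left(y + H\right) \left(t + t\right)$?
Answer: $1089$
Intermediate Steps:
$y = 0$ ($y = 0 \cdot 5 = 0$)
$o{\left(H,t \right)} = 2 H t$ ($o{\left(H,t \right)} = \left(0 + H\right) \left(t + t\right) = H 2 t = 2 H t$)
$p = -7$
$\left(o{\left(4,5 \right)} + p\right)^{2} = \left(2 \cdot 4 \cdot 5 - 7\right)^{2} = \left(40 - 7\right)^{2} = 33^{2} = 1089$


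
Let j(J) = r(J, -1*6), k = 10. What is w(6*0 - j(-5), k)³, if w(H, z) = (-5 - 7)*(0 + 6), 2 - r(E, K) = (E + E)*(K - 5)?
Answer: -373248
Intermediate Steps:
r(E, K) = 2 - 2*E*(-5 + K) (r(E, K) = 2 - (E + E)*(K - 5) = 2 - 2*E*(-5 + K))
j(J) = 2 + 22*J (j(J) = 2 + 10*J - 2*J*(-1*6) = 2 + 10*J - 2*J*(-6) = 2 + 10*J + 12*J = 2 + 22*J)
w(H, z) = -72 (w(H, z) = -12*6 = -72)
w(6*0 - j(-5), k)³ = (-72)³ = -373248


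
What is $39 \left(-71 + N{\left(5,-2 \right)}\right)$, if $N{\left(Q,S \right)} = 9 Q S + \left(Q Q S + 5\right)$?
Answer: $-8034$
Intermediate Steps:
$N{\left(Q,S \right)} = 5 + S Q^{2} + 9 Q S$ ($N{\left(Q,S \right)} = 9 Q S + \left(Q^{2} S + 5\right) = 9 Q S + \left(S Q^{2} + 5\right) = 9 Q S + \left(5 + S Q^{2}\right) = 5 + S Q^{2} + 9 Q S$)
$39 \left(-71 + N{\left(5,-2 \right)}\right) = 39 \left(-71 + \left(5 - 2 \cdot 5^{2} + 9 \cdot 5 \left(-2\right)\right)\right) = 39 \left(-71 - 135\right) = 39 \left(-206\right) = -8034$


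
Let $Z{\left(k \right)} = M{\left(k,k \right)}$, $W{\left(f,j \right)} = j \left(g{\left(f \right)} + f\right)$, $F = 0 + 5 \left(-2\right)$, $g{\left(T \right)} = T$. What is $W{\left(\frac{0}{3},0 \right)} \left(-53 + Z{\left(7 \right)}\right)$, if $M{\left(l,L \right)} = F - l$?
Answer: $0$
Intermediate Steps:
$F = -10$ ($F = 0 - 10 = -10$)
$M{\left(l,L \right)} = -10 - l$
$W{\left(f,j \right)} = 2 f j$ ($W{\left(f,j \right)} = j \left(f + f\right) = j 2 f = 2 f j$)
$Z{\left(k \right)} = -10 - k$
$W{\left(\frac{0}{3},0 \right)} \left(-53 + Z{\left(7 \right)}\right) = 2 \cdot \frac{0}{3} \cdot 0 \left(-53 - 17\right) = 2 \cdot 0 \cdot \frac{1}{3} \cdot 0 \left(-53 - 17\right) = 2 \cdot 0 \cdot 0 \left(-53 - 17\right) = 0 \left(-70\right) = 0$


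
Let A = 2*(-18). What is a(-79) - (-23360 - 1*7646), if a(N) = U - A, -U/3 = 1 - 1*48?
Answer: 31183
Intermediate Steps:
A = -36
U = 141 (U = -3*(1 - 1*48) = -3*(1 - 48) = -3*(-47) = 141)
a(N) = 177 (a(N) = 141 - 1*(-36) = 141 + 36 = 177)
a(-79) - (-23360 - 1*7646) = 177 - (-23360 - 1*7646) = 177 - (-23360 - 7646) = 177 - 1*(-31006) = 177 + 31006 = 31183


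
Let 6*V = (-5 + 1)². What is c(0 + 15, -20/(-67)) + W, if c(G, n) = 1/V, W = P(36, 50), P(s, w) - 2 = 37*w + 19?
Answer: 14971/8 ≈ 1871.4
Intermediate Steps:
P(s, w) = 21 + 37*w (P(s, w) = 2 + (37*w + 19) = 2 + (19 + 37*w) = 21 + 37*w)
W = 1871 (W = 21 + 37*50 = 21 + 1850 = 1871)
V = 8/3 (V = (-5 + 1)²/6 = (⅙)*(-4)² = (⅙)*16 = 8/3 ≈ 2.6667)
c(G, n) = 3/8 (c(G, n) = 1/(8/3) = 3/8)
c(0 + 15, -20/(-67)) + W = 3/8 + 1871 = 14971/8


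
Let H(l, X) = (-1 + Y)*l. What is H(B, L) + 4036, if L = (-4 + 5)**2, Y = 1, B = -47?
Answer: 4036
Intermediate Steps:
L = 1 (L = 1**2 = 1)
H(l, X) = 0 (H(l, X) = (-1 + 1)*l = 0*l = 0)
H(B, L) + 4036 = 0 + 4036 = 4036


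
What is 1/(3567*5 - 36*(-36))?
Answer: 1/19131 ≈ 5.2271e-5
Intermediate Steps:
1/(3567*5 - 36*(-36)) = 1/(17835 + 1296) = 1/19131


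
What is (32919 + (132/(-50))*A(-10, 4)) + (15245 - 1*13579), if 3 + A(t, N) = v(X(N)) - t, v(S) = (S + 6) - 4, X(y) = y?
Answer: 863767/25 ≈ 34551.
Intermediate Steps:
v(S) = 2 + S (v(S) = (6 + S) - 4 = 2 + S)
A(t, N) = -1 + N - t (A(t, N) = -3 + ((2 + N) - t) = -3 + (2 + N - t) = -1 + N - t)
(32919 + (132/(-50))*A(-10, 4)) + (15245 - 1*13579) = (32919 + (132/(-50))*(-1 + 4 - 1*(-10))) + (15245 - 1*13579) = (32919 + (132*(-1/50))*(-1 + 4 + 10)) + (15245 - 13579) = (32919 - 66/25*13) + 1666 = (32919 - 858/25) + 1666 = 822117/25 + 1666 = 863767/25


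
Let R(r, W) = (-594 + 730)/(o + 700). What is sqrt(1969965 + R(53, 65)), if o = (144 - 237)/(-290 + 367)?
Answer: sqrt(5703429932233189)/53807 ≈ 1403.6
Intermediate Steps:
o = -93/77 ≈ -1.2078
R(r, W) = 10472/53807 (R(r, W) = (-594 + 730)/(-93/77 + 700) = 136/(53807/77) = 136*(77/53807) = 10472/53807)
sqrt(1969965 + R(53, 65)) = sqrt(1969965 + 10472/53807) = sqrt(105997917227/53807) = sqrt(5703429932233189)/53807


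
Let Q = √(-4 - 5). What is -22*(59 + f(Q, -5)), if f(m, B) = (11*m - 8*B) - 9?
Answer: -1980 - 726*I ≈ -1980.0 - 726.0*I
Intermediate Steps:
Q = 3*I (Q = √(-9) = 3*I ≈ 3.0*I)
f(m, B) = -9 - 8*B + 11*m (f(m, B) = (-8*B + 11*m) - 9 = -9 - 8*B + 11*m)
-22*(59 + f(Q, -5)) = -22*(59 + (-9 - 8*(-5) + 11*(3*I))) = -22*(59 + (-9 + 40 + 33*I)) = -22*(59 + (31 + 33*I)) = -22*(90 + 33*I) = -1980 - 726*I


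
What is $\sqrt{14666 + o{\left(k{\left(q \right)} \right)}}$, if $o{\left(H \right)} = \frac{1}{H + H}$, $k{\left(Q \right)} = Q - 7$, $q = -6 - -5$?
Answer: $\frac{\sqrt{234655}}{4} \approx 121.1$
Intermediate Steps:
$q = -1$ ($q = -6 + 5 = -1$)
$k{\left(Q \right)} = -7 + Q$ ($k{\left(Q \right)} = Q - 7 = -7 + Q$)
$o{\left(H \right)} = \frac{1}{2 H}$
$\sqrt{14666 + o{\left(k{\left(q \right)} \right)}} = \sqrt{14666 + \frac{1}{2 \left(-7 - 1\right)}} = \sqrt{14666 + \frac{1}{2 \left(-8\right)}} = \sqrt{14666 + \frac{1}{2} \left(- \frac{1}{8}\right)} = \sqrt{14666 - \frac{1}{16}} = \sqrt{\frac{234655}{16}} = \frac{\sqrt{234655}}{4}$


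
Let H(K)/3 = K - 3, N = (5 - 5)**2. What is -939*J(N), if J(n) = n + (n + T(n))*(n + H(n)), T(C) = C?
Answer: 0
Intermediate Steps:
N = 0 (N = 0**2 = 0)
H(K) = -9 + 3*K (H(K) = 3*(K - 3) = 3*(-3 + K) = -9 + 3*K)
J(n) = n + 2*n*(-9 + 4*n) (J(n) = n + (n + n)*(n + (-9 + 3*n)) = n + (2*n)*(-9 + 4*n) = n + 2*n*(-9 + 4*n))
-939*J(N) = -0*(-17 + 8*0) = -0*(-17 + 0) = -0*(-17) = -939*0 = 0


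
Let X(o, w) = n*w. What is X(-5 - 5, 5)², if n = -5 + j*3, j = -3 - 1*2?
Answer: 10000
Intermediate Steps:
j = -5 (j = -3 - 2 = -5)
n = -20 (n = -5 - 5*3 = -5 - 15 = -20)
X(o, w) = -20*w
X(-5 - 5, 5)² = (-20*5)² = (-100)² = 10000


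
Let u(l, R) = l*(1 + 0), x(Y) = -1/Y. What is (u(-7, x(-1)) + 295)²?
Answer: 82944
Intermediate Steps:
u(l, R) = l (u(l, R) = l*1 = l)
(u(-7, x(-1)) + 295)² = (-7 + 295)² = 288² = 82944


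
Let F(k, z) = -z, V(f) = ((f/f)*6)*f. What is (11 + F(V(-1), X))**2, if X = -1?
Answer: 144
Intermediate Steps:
V(f) = 6*f (V(f) = (1*6)*f = 6*f)
(11 + F(V(-1), X))**2 = (11 - 1*(-1))**2 = (11 + 1)**2 = 12**2 = 144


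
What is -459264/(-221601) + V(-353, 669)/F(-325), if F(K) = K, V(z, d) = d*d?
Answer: -33010234787/24006775 ≈ -1375.0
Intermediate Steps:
V(z, d) = d²
-459264/(-221601) + V(-353, 669)/F(-325) = -459264/(-221601) + 669²/(-325) = -459264*(-1/221601) + 447561*(-1/325) = 153088/73867 - 447561/325 = -33010234787/24006775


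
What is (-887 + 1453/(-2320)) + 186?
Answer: -1627773/2320 ≈ -701.63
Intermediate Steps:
(-887 + 1453/(-2320)) + 186 = (-887 + 1453*(-1/2320)) + 186 = (-887 - 1453/2320) + 186 = -2059293/2320 + 186 = -1627773/2320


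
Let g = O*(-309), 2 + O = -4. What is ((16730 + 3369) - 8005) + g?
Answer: 13948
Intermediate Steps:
O = -6 (O = -2 - 4 = -6)
g = 1854 (g = -6*(-309) = 1854)
((16730 + 3369) - 8005) + g = ((16730 + 3369) - 8005) + 1854 = (20099 - 8005) + 1854 = 12094 + 1854 = 13948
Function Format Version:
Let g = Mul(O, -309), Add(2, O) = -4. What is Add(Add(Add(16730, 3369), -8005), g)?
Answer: 13948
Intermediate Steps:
O = -6 (O = Add(-2, -4) = -6)
g = 1854 (g = Mul(-6, -309) = 1854)
Add(Add(Add(16730, 3369), -8005), g) = Add(Add(Add(16730, 3369), -8005), 1854) = Add(Add(20099, -8005), 1854) = Add(12094, 1854) = 13948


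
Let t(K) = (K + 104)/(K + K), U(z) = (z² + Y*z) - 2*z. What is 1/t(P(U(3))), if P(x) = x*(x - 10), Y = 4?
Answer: 150/179 ≈ 0.83799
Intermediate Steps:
U(z) = z² + 2*z (U(z) = (z² + 4*z) - 2*z = z² + 2*z)
P(x) = x*(-10 + x)
t(K) = (104 + K)/(2*K) (t(K) = (104 + K)/((2*K)) = (104 + K)*(1/(2*K)) = (104 + K)/(2*K))
1/t(P(U(3))) = 1/((104 + (3*(2 + 3))*(-10 + 3*(2 + 3)))/(2*(((3*(2 + 3))*(-10 + 3*(2 + 3)))))) = 1/((104 + (3*5)*(-10 + 3*5))/(2*(((3*5)*(-10 + 3*5))))) = 1/((104 + 15*(-10 + 15))/(2*((15*(-10 + 15))))) = 1/((104 + 15*5)/(2*((15*5)))) = 1/((½)*(104 + 75)/75) = 1/((½)*(1/75)*179) = 1/(179/150) = 150/179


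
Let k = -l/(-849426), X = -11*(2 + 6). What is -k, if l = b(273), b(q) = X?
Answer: 44/424713 ≈ 0.00010360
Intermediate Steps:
X = -88 (X = -11*8 = -88)
b(q) = -88
l = -88
k = -44/424713 (k = -1*(-88)/(-849426) = 88*(-1/849426) = -44/424713 ≈ -0.00010360)
-k = -1*(-44/424713) = 44/424713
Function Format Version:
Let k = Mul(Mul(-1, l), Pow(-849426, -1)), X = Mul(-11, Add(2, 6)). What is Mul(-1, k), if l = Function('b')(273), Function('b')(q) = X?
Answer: Rational(44, 424713) ≈ 0.00010360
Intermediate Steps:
X = -88 (X = Mul(-11, 8) = -88)
Function('b')(q) = -88
l = -88
k = Rational(-44, 424713) (k = Mul(Mul(-1, -88), Pow(-849426, -1)) = Mul(88, Rational(-1, 849426)) = Rational(-44, 424713) ≈ -0.00010360)
Mul(-1, k) = Mul(-1, Rational(-44, 424713)) = Rational(44, 424713)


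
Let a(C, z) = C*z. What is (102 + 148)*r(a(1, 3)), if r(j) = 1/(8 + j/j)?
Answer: 250/9 ≈ 27.778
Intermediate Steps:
r(j) = ⅑ (r(j) = 1/(8 + 1) = 1/9 = ⅑)
(102 + 148)*r(a(1, 3)) = (102 + 148)*(⅑) = 250*(⅑) = 250/9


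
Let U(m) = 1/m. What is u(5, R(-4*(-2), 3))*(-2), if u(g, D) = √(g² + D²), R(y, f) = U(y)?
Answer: -√1601/4 ≈ -10.003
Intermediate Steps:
U(m) = 1/m
R(y, f) = 1/y
u(g, D) = √(D² + g²)
u(5, R(-4*(-2), 3))*(-2) = √((1/(-4*(-2)))² + 5²)*(-2) = √((1/8)² + 25)*(-2) = √((⅛)² + 25)*(-2) = √(1/64 + 25)*(-2) = √(1601/64)*(-2) = (√1601/8)*(-2) = -√1601/4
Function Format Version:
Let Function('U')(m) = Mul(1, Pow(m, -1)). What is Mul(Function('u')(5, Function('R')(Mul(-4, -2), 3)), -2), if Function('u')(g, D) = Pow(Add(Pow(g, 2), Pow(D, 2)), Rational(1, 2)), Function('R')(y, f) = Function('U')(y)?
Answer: Mul(Rational(-1, 4), Pow(1601, Rational(1, 2))) ≈ -10.003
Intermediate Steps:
Function('U')(m) = Pow(m, -1)
Function('R')(y, f) = Pow(y, -1)
Function('u')(g, D) = Pow(Add(Pow(D, 2), Pow(g, 2)), Rational(1, 2))
Mul(Function('u')(5, Function('R')(Mul(-4, -2), 3)), -2) = Mul(Pow(Add(Pow(Pow(Mul(-4, -2), -1), 2), Pow(5, 2)), Rational(1, 2)), -2) = Mul(Pow(Add(Pow(Pow(8, -1), 2), 25), Rational(1, 2)), -2) = Mul(Pow(Add(Pow(Rational(1, 8), 2), 25), Rational(1, 2)), -2) = Mul(Pow(Add(Rational(1, 64), 25), Rational(1, 2)), -2) = Mul(Pow(Rational(1601, 64), Rational(1, 2)), -2) = Mul(Mul(Rational(1, 8), Pow(1601, Rational(1, 2))), -2) = Mul(Rational(-1, 4), Pow(1601, Rational(1, 2)))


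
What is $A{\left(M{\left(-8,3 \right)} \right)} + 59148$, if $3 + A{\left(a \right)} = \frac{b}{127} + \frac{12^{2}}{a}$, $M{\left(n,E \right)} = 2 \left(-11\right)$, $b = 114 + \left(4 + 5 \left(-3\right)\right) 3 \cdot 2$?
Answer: $\frac{82616949}{1397} \approx 59139.0$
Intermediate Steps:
$b = 48$ ($b = 114 + \left(4 - 15\right) 3 \cdot 2 = 114 + \left(-11\right) 3 \cdot 2 = 114 - 66 = 48$)
$M{\left(n,E \right)} = -22$
$A{\left(a \right)} = - \frac{333}{127} + \frac{144}{a}$ ($A{\left(a \right)} = -3 + \left(\frac{48}{127} + \frac{12^{2}}{a}\right) = -3 + \left(48 \cdot \frac{1}{127} + \frac{144}{a}\right) = -3 + \left(\frac{48}{127} + \frac{144}{a}\right) = - \frac{333}{127} + \frac{144}{a}$)
$A{\left(M{\left(-8,3 \right)} \right)} + 59148 = \left(- \frac{333}{127} + \frac{144}{-22}\right) + 59148 = \left(- \frac{333}{127} + 144 \left(- \frac{1}{22}\right)\right) + 59148 = \left(- \frac{333}{127} - \frac{72}{11}\right) + 59148 = - \frac{12807}{1397} + 59148 = \frac{82616949}{1397}$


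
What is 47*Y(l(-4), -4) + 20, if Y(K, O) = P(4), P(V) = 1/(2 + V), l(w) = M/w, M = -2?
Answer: 167/6 ≈ 27.833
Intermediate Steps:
l(w) = -2/w
Y(K, O) = ⅙ (Y(K, O) = 1/(2 + 4) = 1/6 = ⅙)
47*Y(l(-4), -4) + 20 = 47*(⅙) + 20 = 47/6 + 20 = 167/6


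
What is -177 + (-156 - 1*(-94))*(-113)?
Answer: 6829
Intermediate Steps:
-177 + (-156 - 1*(-94))*(-113) = -177 + (-156 + 94)*(-113) = -177 - 62*(-113) = -177 + 7006 = 6829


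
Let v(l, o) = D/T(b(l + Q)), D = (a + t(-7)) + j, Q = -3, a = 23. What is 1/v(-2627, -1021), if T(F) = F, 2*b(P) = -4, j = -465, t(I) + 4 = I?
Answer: 2/453 ≈ 0.0044150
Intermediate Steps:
t(I) = -4 + I
b(P) = -2 (b(P) = (½)*(-4) = -2)
D = -453 (D = (23 + (-4 - 7)) - 465 = (23 - 11) - 465 = 12 - 465 = -453)
v(l, o) = 453/2 (v(l, o) = -453/(-2) = -453*(-½) = 453/2)
1/v(-2627, -1021) = 1/(453/2) = 2/453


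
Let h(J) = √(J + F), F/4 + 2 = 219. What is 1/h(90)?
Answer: √958/958 ≈ 0.032309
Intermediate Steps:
F = 868 (F = -8 + 4*219 = -8 + 876 = 868)
h(J) = √(868 + J) (h(J) = √(J + 868) = √(868 + J))
1/h(90) = 1/(√(868 + 90)) = 1/(√958) = √958/958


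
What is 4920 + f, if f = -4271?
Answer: 649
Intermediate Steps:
4920 + f = 4920 - 4271 = 649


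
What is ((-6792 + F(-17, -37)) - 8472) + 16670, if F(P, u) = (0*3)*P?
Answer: 1406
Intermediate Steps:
F(P, u) = 0 (F(P, u) = 0*P = 0)
((-6792 + F(-17, -37)) - 8472) + 16670 = ((-6792 + 0) - 8472) + 16670 = (-6792 - 8472) + 16670 = -15264 + 16670 = 1406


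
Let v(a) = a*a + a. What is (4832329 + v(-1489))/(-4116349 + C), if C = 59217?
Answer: -7047961/4057132 ≈ -1.7372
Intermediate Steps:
v(a) = a + a² (v(a) = a² + a = a + a²)
(4832329 + v(-1489))/(-4116349 + C) = (4832329 - 1489*(1 - 1489))/(-4116349 + 59217) = (4832329 - 1489*(-1488))/(-4057132) = (4832329 + 2215632)*(-1/4057132) = 7047961*(-1/4057132) = -7047961/4057132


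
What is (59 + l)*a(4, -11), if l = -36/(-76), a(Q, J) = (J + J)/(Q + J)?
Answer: 24860/133 ≈ 186.92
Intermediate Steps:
a(Q, J) = 2*J/(J + Q) (a(Q, J) = (2*J)/(J + Q) = 2*J/(J + Q))
l = 9/19 (l = -36*(-1/76) = 9/19 ≈ 0.47368)
(59 + l)*a(4, -11) = (59 + 9/19)*(2*(-11)/(-11 + 4)) = 1130*(2*(-11)/(-7))/19 = 1130*(2*(-11)*(-⅐))/19 = (1130/19)*(22/7) = 24860/133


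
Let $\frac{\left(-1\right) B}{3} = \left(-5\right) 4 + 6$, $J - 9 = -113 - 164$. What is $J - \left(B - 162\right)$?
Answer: $-148$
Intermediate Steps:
$J = -268$ ($J = 9 - 277 = -268$)
$B = 42$ ($B = - 3 \left(\left(-5\right) 4 + 6\right) = - 3 \left(-20 + 6\right) = \left(-3\right) \left(-14\right) = 42$)
$J - \left(B - 162\right) = -268 - \left(42 - 162\right) = -268 - -120 = -268 + 120 = -148$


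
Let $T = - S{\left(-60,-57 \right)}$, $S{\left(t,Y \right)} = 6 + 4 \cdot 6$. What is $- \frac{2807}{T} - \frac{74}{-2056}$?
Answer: $\frac{1443353}{15420} \approx 93.603$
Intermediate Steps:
$S{\left(t,Y \right)} = 30$ ($S{\left(t,Y \right)} = 6 + 24 = 30$)
$T = -30$ ($T = \left(-1\right) 30 = -30$)
$- \frac{2807}{T} - \frac{74}{-2056} = - \frac{2807}{-30} - \frac{74}{-2056} = \left(-2807\right) \left(- \frac{1}{30}\right) - - \frac{37}{1028} = \frac{2807}{30} + \frac{37}{1028} = \frac{1443353}{15420}$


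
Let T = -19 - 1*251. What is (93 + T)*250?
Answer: -44250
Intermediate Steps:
T = -270 (T = -19 - 251 = -270)
(93 + T)*250 = (93 - 270)*250 = -177*250 = -44250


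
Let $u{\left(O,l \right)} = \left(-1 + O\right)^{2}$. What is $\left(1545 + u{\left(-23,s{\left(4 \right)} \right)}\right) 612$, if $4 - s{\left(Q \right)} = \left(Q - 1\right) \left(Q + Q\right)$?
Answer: $1298052$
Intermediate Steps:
$s{\left(Q \right)} = 4 - 2 Q \left(-1 + Q\right)$ ($s{\left(Q \right)} = 4 - \left(Q - 1\right) \left(Q + Q\right) = 4 - \left(-1 + Q\right) 2 Q = 4 - 2 Q \left(-1 + Q\right)$)
$\left(1545 + u{\left(-23,s{\left(4 \right)} \right)}\right) 612 = \left(1545 + \left(-1 - 23\right)^{2}\right) 612 = \left(1545 + \left(-24\right)^{2}\right) 612 = \left(1545 + 576\right) 612 = 2121 \cdot 612 = 1298052$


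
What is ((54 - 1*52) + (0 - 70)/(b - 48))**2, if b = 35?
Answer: 9216/169 ≈ 54.533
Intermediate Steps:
((54 - 1*52) + (0 - 70)/(b - 48))**2 = ((54 - 1*52) + (0 - 70)/(35 - 48))**2 = ((54 - 52) - 70/(-13))**2 = (2 - 70*(-1/13))**2 = (2 + 70/13)**2 = (96/13)**2 = 9216/169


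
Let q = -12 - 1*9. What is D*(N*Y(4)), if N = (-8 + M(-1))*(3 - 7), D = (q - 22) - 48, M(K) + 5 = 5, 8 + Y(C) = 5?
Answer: 8736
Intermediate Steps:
q = -21 (q = -12 - 9 = -21)
Y(C) = -3 (Y(C) = -8 + 5 = -3)
M(K) = 0 (M(K) = -5 + 5 = 0)
D = -91 (D = (-21 - 22) - 48 = -43 - 48 = -91)
N = 32 (N = (-8 + 0)*(3 - 7) = -8*(-4) = 32)
D*(N*Y(4)) = -2912*(-3) = -91*(-96) = 8736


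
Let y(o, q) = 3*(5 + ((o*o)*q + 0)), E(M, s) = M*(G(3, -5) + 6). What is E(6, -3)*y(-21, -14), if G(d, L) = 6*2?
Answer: -1998756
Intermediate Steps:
G(d, L) = 12
E(M, s) = 18*M (E(M, s) = M*(12 + 6) = M*18 = 18*M)
y(o, q) = 15 + 3*q*o² (y(o, q) = 3*(5 + (o²*q + 0)) = 3*(5 + (q*o² + 0)) = 3*(5 + q*o²) = 15 + 3*q*o²)
E(6, -3)*y(-21, -14) = (18*6)*(15 + 3*(-14)*(-21)²) = 108*(15 + 3*(-14)*441) = 108*(15 - 18522) = 108*(-18507) = -1998756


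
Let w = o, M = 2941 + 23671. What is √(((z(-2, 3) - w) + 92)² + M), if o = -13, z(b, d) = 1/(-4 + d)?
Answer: 2*√9357 ≈ 193.46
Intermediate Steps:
M = 26612
w = -13
√(((z(-2, 3) - w) + 92)² + M) = √(((1/(-4 + 3) - 1*(-13)) + 92)² + 26612) = √(((1/(-1) + 13) + 92)² + 26612) = √(((-1 + 13) + 92)² + 26612) = √((12 + 92)² + 26612) = √(104² + 26612) = √(10816 + 26612) = √37428 = 2*√9357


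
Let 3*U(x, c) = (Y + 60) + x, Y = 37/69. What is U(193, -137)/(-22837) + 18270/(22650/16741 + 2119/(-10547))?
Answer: 15249590644581980836/961597143298089 ≈ 15859.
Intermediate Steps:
Y = 37/69 (Y = 37*(1/69) = 37/69 ≈ 0.53623)
U(x, c) = 4177/207 + x/3 (U(x, c) = ((37/69 + 60) + x)/3 = (4177/69 + x)/3 = 4177/207 + x/3)
U(193, -137)/(-22837) + 18270/(22650/16741 + 2119/(-10547)) = (4177/207 + (1/3)*193)/(-22837) + 18270/(22650/16741 + 2119/(-10547)) = (4177/207 + 193/3)*(-1/22837) + 18270/(22650*(1/16741) + 2119*(-1/10547)) = (17494/207)*(-1/22837) + 18270/(22650/16741 - 2119/10547) = -17494/4727259 + 18270/(203415371/176567327) = -17494/4727259 + 18270*(176567327/203415371) = -17494/4727259 + 3225885064290/203415371 = 15249590644581980836/961597143298089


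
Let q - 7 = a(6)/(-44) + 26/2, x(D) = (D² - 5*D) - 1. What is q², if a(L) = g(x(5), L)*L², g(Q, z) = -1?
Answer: 52441/121 ≈ 433.40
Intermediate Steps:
x(D) = -1 + D² - 5*D
a(L) = -L²
q = 229/11 (q = 7 + (-1*6²/(-44) + 26/2) = 7 + (-1*36*(-1/44) + 26*(½)) = 7 + (-36*(-1/44) + 13) = 7 + (9/11 + 13) = 7 + 152/11 = 229/11 ≈ 20.818)
q² = (229/11)² = 52441/121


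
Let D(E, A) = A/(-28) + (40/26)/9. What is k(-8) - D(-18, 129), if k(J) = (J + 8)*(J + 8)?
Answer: 14533/3276 ≈ 4.4362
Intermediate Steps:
D(E, A) = 20/117 - A/28 (D(E, A) = A*(-1/28) + (40*(1/26))*(⅑) = -A/28 + (20/13)*(⅑) = -A/28 + 20/117 = 20/117 - A/28)
k(J) = (8 + J)² (k(J) = (8 + J)*(8 + J) = (8 + J)²)
k(-8) - D(-18, 129) = (8 - 8)² - (20/117 - 1/28*129) = 0² - (20/117 - 129/28) = 0 - 1*(-14533/3276) = 0 + 14533/3276 = 14533/3276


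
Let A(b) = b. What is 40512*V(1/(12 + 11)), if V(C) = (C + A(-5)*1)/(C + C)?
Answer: -2309184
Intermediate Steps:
V(C) = (-5 + C)/(2*C) (V(C) = (C - 5*1)/(C + C) = (C - 5)/((2*C)) = (-5 + C)*(1/(2*C)) = (-5 + C)/(2*C))
40512*V(1/(12 + 11)) = 40512*((-5 + 1/(12 + 11))/(2*(1/(12 + 11)))) = 40512*((-5 + 1/23)/(2*(1/23))) = 40512*((½)*23*(-114/23)) = 40512*(-57) = -2309184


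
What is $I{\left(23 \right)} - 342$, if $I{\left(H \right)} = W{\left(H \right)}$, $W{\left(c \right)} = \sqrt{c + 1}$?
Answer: $-342 + 2 \sqrt{6} \approx -337.1$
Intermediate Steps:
$W{\left(c \right)} = \sqrt{1 + c}$
$I{\left(H \right)} = \sqrt{1 + H}$
$I{\left(23 \right)} - 342 = \sqrt{1 + 23} - 342 = \sqrt{24} - 342 = 2 \sqrt{6} - 342 = -342 + 2 \sqrt{6}$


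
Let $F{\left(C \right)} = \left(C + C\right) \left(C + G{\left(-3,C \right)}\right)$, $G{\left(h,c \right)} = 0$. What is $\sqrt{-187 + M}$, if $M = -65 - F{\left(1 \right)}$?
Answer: $i \sqrt{254} \approx 15.937 i$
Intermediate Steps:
$F{\left(C \right)} = 2 C^{2}$ ($F{\left(C \right)} = \left(C + C\right) \left(C + 0\right) = 2 C C = 2 C^{2}$)
$M = -67$ ($M = -65 - 2 \cdot 1^{2} = -65 - 2 \cdot 1 = -65 - 2 = -67$)
$\sqrt{-187 + M} = \sqrt{-187 - 67} = \sqrt{-254} = i \sqrt{254}$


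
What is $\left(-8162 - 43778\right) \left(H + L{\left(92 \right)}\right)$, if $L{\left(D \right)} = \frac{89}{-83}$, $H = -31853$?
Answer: $\frac{137323542720}{83} \approx 1.6545 \cdot 10^{9}$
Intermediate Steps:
$L{\left(D \right)} = - \frac{89}{83}$ ($L{\left(D \right)} = 89 \left(- \frac{1}{83}\right) = - \frac{89}{83}$)
$\left(-8162 - 43778\right) \left(H + L{\left(92 \right)}\right) = \left(-8162 - 43778\right) \left(-31853 - \frac{89}{83}\right) = \left(-51940\right) \left(- \frac{2643888}{83}\right) = \frac{137323542720}{83}$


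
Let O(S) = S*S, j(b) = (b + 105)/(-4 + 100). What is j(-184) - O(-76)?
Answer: -554575/96 ≈ -5776.8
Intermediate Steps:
j(b) = 35/32 + b/96 (j(b) = (105 + b)/96 = (105 + b)*(1/96) = 35/32 + b/96)
O(S) = S²
j(-184) - O(-76) = (35/32 + (1/96)*(-184)) - 1*(-76)² = (35/32 - 23/12) - 1*5776 = -79/96 - 5776 = -554575/96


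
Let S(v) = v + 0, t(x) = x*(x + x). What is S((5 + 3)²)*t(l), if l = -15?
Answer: 28800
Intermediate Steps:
t(x) = 2*x² (t(x) = x*(2*x) = 2*x²)
S(v) = v
S((5 + 3)²)*t(l) = (5 + 3)²*(2*(-15)²) = 8²*(2*225) = 64*450 = 28800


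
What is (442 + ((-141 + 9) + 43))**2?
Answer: 124609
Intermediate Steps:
(442 + ((-141 + 9) + 43))**2 = (442 + (-132 + 43))**2 = (442 - 89)**2 = 353**2 = 124609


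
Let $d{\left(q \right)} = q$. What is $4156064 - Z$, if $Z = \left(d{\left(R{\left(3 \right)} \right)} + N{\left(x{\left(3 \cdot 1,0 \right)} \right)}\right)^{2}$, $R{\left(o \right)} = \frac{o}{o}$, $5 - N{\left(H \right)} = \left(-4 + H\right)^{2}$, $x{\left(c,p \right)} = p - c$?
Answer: $4154215$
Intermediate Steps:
$N{\left(H \right)} = 5 - \left(-4 + H\right)^{2}$
$R{\left(o \right)} = 1$
$Z = 1849$ ($Z = \left(1 + \left(5 - \left(-4 + \left(0 - 3 \cdot 1\right)\right)^{2}\right)\right)^{2} = \left(1 + \left(5 - \left(-4 + \left(0 - 3\right)\right)^{2}\right)\right)^{2} = \left(1 + \left(5 - \left(-4 - 3\right)^{2}\right)\right)^{2} = \left(1 + \left(5 - \left(-7\right)^{2}\right)\right)^{2} = \left(1 + \left(5 - 49\right)\right)^{2} = \left(1 - 44\right)^{2} = \left(-43\right)^{2} = 1849$)
$4156064 - Z = 4156064 - 1849 = 4154215$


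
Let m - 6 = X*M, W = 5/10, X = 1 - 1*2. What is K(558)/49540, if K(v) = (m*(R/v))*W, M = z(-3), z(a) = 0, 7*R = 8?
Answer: 1/8062635 ≈ 1.2403e-7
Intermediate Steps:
R = 8/7 (R = (⅐)*8 = 8/7 ≈ 1.1429)
M = 0
X = -1 (X = 1 - 2 = -1)
W = ½ (W = 5*(⅒) = ½ ≈ 0.50000)
m = 6 (m = 6 - 1*0 = 6 + 0 = 6)
K(v) = 24/(7*v) (K(v) = (6*(8/(7*v)))*(½) = (48/(7*v))*(½) = 24/(7*v))
K(558)/49540 = ((24/7)/558)/49540 = ((24/7)*(1/558))*(1/49540) = (4/651)*(1/49540) = 1/8062635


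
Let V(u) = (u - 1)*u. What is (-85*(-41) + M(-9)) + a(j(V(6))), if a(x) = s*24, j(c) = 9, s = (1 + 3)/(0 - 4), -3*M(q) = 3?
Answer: 3460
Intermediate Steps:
M(q) = -1 (M(q) = -⅓*3 = -1)
s = -1 (s = 4/(-4) = 4*(-¼) = -1)
V(u) = u*(-1 + u) (V(u) = (-1 + u)*u = u*(-1 + u))
a(x) = -24 (a(x) = -1*24 = -24)
(-85*(-41) + M(-9)) + a(j(V(6))) = (-85*(-41) - 1) - 24 = (3485 - 1) - 24 = 3484 - 24 = 3460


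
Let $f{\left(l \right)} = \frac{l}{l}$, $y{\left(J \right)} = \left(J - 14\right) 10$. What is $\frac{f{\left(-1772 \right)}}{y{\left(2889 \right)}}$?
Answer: $\frac{1}{28750} \approx 3.4783 \cdot 10^{-5}$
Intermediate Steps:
$y{\left(J \right)} = -140 + 10 J$ ($y{\left(J \right)} = \left(J - 14\right) 10 = \left(-14 + J\right) 10 = -140 + 10 J$)
$f{\left(l \right)} = 1$
$\frac{f{\left(-1772 \right)}}{y{\left(2889 \right)}} = 1 \frac{1}{-140 + 10 \cdot 2889} = 1 \frac{1}{-140 + 28890} = 1 \cdot \frac{1}{28750} = \frac{1}{28750}$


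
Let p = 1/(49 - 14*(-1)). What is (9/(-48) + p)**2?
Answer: 29929/1016064 ≈ 0.029456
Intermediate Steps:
p = 1/63 (p = 1/(49 + 14) = 1/63 ≈ 0.015873)
(9/(-48) + p)**2 = (9/(-48) + 1/63)**2 = (9*(-1/48) + 1/63)**2 = (-3/16 + 1/63)**2 = (-173/1008)**2 = 29929/1016064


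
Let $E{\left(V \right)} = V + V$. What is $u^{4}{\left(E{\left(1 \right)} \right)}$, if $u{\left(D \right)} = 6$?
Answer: $1296$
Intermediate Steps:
$E{\left(V \right)} = 2 V$
$u^{4}{\left(E{\left(1 \right)} \right)} = 6^{4} = 1296$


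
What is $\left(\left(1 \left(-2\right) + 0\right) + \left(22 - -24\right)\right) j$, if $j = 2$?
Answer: $88$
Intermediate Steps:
$\left(\left(1 \left(-2\right) + 0\right) + \left(22 - -24\right)\right) j = \left(\left(1 \left(-2\right) + 0\right) + \left(22 - -24\right)\right) 2 = \left(\left(-2 + 0\right) + \left(22 + 24\right)\right) 2 = \left(-2 + 46\right) 2 = 44 \cdot 2 = 88$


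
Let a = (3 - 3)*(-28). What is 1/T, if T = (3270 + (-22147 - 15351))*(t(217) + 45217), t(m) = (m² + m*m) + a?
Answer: -1/4771212060 ≈ -2.0959e-10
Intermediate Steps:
a = 0 (a = 0*(-28) = 0)
t(m) = 2*m² (t(m) = (m² + m*m) + 0 = (m² + m²) + 0 = 2*m² + 0 = 2*m²)
T = -4771212060 (T = (3270 + (-22147 - 15351))*(2*217² + 45217) = (3270 - 37498)*(2*47089 + 45217) = -34228*(94178 + 45217) = -34228*139395 = -4771212060)
1/T = 1/(-4771212060) = -1/4771212060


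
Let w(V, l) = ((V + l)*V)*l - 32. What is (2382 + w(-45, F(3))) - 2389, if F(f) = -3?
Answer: -6519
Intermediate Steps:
w(V, l) = -32 + V*l*(V + l) (w(V, l) = (V*(V + l))*l - 32 = V*l*(V + l) - 32 = -32 + V*l*(V + l))
(2382 + w(-45, F(3))) - 2389 = (2382 + (-32 - 45*(-3)² - 3*(-45)²)) - 2389 = (2382 + (-32 - 45*9 - 3*2025)) - 2389 = (2382 + (-32 - 405 - 6075)) - 2389 = (2382 - 6512) - 2389 = -4130 - 2389 = -6519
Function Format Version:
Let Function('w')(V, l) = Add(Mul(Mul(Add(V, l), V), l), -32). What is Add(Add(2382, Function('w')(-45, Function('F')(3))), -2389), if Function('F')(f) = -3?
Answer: -6519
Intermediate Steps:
Function('w')(V, l) = Add(-32, Mul(V, l, Add(V, l))) (Function('w')(V, l) = Add(Mul(Mul(V, Add(V, l)), l), -32) = Add(Mul(V, l, Add(V, l)), -32) = Add(-32, Mul(V, l, Add(V, l))))
Add(Add(2382, Function('w')(-45, Function('F')(3))), -2389) = Add(Add(2382, Add(-32, Mul(-45, Pow(-3, 2)), Mul(-3, Pow(-45, 2)))), -2389) = Add(Add(2382, Add(-32, Mul(-45, 9), Mul(-3, 2025))), -2389) = Add(Add(2382, Add(-32, -405, -6075)), -2389) = Add(Add(2382, -6512), -2389) = Add(-4130, -2389) = -6519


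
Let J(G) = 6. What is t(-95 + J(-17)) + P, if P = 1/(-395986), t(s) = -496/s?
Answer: 196408967/35242754 ≈ 5.5730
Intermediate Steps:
P = -1/395986 ≈ -2.5253e-6
t(-95 + J(-17)) + P = -496/(-95 + 6) - 1/395986 = -496/(-89) - 1/395986 = -496*(-1/89) - 1/395986 = 496/89 - 1/395986 = 196408967/35242754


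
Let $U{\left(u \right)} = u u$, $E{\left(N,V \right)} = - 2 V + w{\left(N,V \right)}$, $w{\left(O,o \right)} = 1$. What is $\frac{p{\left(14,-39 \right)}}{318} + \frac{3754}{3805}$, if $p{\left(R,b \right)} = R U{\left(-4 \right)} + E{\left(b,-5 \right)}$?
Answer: $\frac{2087947}{1209990} \approx 1.7256$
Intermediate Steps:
$E{\left(N,V \right)} = 1 - 2 V$ ($E{\left(N,V \right)} = - 2 V + 1 = 1 - 2 V$)
$U{\left(u \right)} = u^{2}$
$p{\left(R,b \right)} = 11 + 16 R$ ($p{\left(R,b \right)} = R \left(-4\right)^{2} + \left(1 - -10\right) = R 16 + \left(1 + 10\right) = 16 R + 11 = 11 + 16 R$)
$\frac{p{\left(14,-39 \right)}}{318} + \frac{3754}{3805} = \frac{11 + 16 \cdot 14}{318} + \frac{3754}{3805} = \left(11 + 224\right) \frac{1}{318} + 3754 \cdot \frac{1}{3805} = 235 \cdot \frac{1}{318} + \frac{3754}{3805} = \frac{235}{318} + \frac{3754}{3805} = \frac{2087947}{1209990}$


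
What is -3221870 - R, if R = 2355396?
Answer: -5577266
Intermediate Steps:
-3221870 - R = -3221870 - 1*2355396 = -3221870 - 2355396 = -5577266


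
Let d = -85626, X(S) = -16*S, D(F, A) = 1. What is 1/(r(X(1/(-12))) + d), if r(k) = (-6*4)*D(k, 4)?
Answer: -1/85650 ≈ -1.1675e-5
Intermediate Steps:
r(k) = -24 (r(k) = -6*4*1 = -24*1 = -24)
1/(r(X(1/(-12))) + d) = 1/(-24 - 85626) = 1/(-85650) = -1/85650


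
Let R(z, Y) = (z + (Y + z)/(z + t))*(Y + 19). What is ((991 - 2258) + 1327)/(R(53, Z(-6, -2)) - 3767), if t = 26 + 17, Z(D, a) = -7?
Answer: -80/4167 ≈ -0.019198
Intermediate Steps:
t = 43
R(z, Y) = (19 + Y)*(z + (Y + z)/(43 + z)) (R(z, Y) = (z + (Y + z)/(z + 43))*(Y + 19) = (z + (Y + z)/(43 + z))*(19 + Y) = (19 + Y)*(z + (Y + z)/(43 + z)))
((991 - 2258) + 1327)/(R(53, Z(-6, -2)) - 3767) = ((991 - 2258) + 1327)/(((-7)² + 19*(-7) + 19*53² + 836*53 - 7*53² + 44*(-7)*53)/(43 + 53) - 3767) = (-1267 + 1327)/((49 - 133 + 19*2809 + 44308 - 7*2809 - 16324)/96 - 3767) = 60/((49 - 133 + 53371 + 44308 - 19663 - 16324)/96 - 3767) = 60/((1/96)*61608 - 3767) = 60/(2567/4 - 3767) = 60/(-12501/4) = 60*(-4/12501) = -80/4167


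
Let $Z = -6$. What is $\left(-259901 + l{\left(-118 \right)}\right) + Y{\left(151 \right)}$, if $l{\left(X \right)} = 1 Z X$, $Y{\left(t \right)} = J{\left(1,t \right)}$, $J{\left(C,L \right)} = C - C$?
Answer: $-259193$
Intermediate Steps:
$J{\left(C,L \right)} = 0$
$Y{\left(t \right)} = 0$
$l{\left(X \right)} = - 6 X$ ($l{\left(X \right)} = 1 \left(-6\right) X = - 6 X$)
$\left(-259901 + l{\left(-118 \right)}\right) + Y{\left(151 \right)} = \left(-259901 - -708\right) + 0 = \left(-259901 + 708\right) + 0 = -259193 + 0 = -259193$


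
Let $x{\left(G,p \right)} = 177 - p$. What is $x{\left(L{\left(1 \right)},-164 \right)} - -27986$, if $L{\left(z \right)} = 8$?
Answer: $28327$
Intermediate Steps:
$x{\left(L{\left(1 \right)},-164 \right)} - -27986 = \left(177 - -164\right) - -27986 = \left(177 + 164\right) + 27986 = 341 + 27986 = 28327$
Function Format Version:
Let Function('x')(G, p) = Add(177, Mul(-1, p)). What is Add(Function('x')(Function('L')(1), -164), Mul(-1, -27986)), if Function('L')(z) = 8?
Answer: 28327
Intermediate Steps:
Add(Function('x')(Function('L')(1), -164), Mul(-1, -27986)) = Add(Add(177, Mul(-1, -164)), Mul(-1, -27986)) = Add(Add(177, 164), 27986) = Add(341, 27986) = 28327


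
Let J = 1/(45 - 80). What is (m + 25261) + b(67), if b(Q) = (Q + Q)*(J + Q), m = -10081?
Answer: 845396/35 ≈ 24154.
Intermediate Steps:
J = -1/35 (J = 1/(-35) = -1/35 ≈ -0.028571)
b(Q) = 2*Q*(-1/35 + Q) (b(Q) = (Q + Q)*(-1/35 + Q) = (2*Q)*(-1/35 + Q) = 2*Q*(-1/35 + Q))
(m + 25261) + b(67) = (-10081 + 25261) + (2/35)*67*(-1 + 35*67) = 15180 + (2/35)*67*(-1 + 2345) = 15180 + (2/35)*67*2344 = 15180 + 314096/35 = 845396/35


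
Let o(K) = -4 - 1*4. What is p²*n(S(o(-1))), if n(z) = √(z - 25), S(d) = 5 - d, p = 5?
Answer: 50*I*√3 ≈ 86.603*I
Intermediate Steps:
o(K) = -8 (o(K) = -4 - 4 = -8)
n(z) = √(-25 + z)
p²*n(S(o(-1))) = 5²*√(-25 + (5 - 1*(-8))) = 25*√(-25 + (5 + 8)) = 25*√(-25 + 13) = 25*√(-12) = 25*(2*I*√3) = 50*I*√3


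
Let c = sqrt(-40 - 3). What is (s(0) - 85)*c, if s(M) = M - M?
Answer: -85*I*sqrt(43) ≈ -557.38*I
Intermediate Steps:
c = I*sqrt(43) (c = sqrt(-43) = I*sqrt(43) ≈ 6.5574*I)
s(M) = 0
(s(0) - 85)*c = (0 - 85)*(I*sqrt(43)) = -85*I*sqrt(43)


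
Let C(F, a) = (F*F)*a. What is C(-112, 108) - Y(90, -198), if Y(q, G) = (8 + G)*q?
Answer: 1371852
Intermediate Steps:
C(F, a) = a*F² (C(F, a) = F²*a = a*F²)
Y(q, G) = q*(8 + G)
C(-112, 108) - Y(90, -198) = 108*(-112)² - 90*(8 - 198) = 108*12544 - 90*(-190) = 1354752 - 1*(-17100) = 1354752 + 17100 = 1371852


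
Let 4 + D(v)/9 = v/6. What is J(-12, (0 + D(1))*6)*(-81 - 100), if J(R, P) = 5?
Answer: -905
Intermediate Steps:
D(v) = -36 + 3*v/2 (D(v) = -36 + 9*(v/6) = -36 + 3*v/2)
J(-12, (0 + D(1))*6)*(-81 - 100) = 5*(-81 - 100) = 5*(-181) = -905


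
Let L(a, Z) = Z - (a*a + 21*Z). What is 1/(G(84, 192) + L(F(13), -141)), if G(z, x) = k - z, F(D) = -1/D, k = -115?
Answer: 169/442948 ≈ 0.00038153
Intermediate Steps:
L(a, Z) = -a**2 - 20*Z (L(a, Z) = Z - (a**2 + 21*Z) = Z + (-a**2 - 21*Z) = -a**2 - 20*Z)
G(z, x) = -115 - z
1/(G(84, 192) + L(F(13), -141)) = 1/((-115 - 1*84) + (-(-1/13)**2 - 20*(-141))) = 1/((-115 - 84) + (-(-1*1/13)**2 + 2820)) = 1/(-199 + (-(-1/13)**2 + 2820)) = 1/(-199 + (-1*1/169 + 2820)) = 1/(-199 + (-1/169 + 2820)) = 1/(-199 + 476579/169) = 1/(442948/169) = 169/442948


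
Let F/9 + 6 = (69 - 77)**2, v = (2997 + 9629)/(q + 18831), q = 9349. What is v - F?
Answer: -7348667/14090 ≈ -521.55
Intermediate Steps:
v = 6313/14090 (v = (2997 + 9629)/(9349 + 18831) = 12626/28180 = 12626*(1/28180) = 6313/14090 ≈ 0.44805)
F = 522 (F = -54 + 9*(69 - 77)**2 = -54 + 9*(-8)**2 = -54 + 9*64 = -54 + 576 = 522)
v - F = 6313/14090 - 1*522 = 6313/14090 - 522 = -7348667/14090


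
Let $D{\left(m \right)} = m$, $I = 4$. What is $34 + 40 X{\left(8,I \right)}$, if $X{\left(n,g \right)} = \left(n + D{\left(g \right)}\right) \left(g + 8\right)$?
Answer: $5794$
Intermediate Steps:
$X{\left(n,g \right)} = \left(8 + g\right) \left(g + n\right)$ ($X{\left(n,g \right)} = \left(n + g\right) \left(g + 8\right) = \left(g + n\right) \left(8 + g\right) = \left(8 + g\right) \left(g + n\right)$)
$34 + 40 X{\left(8,I \right)} = 34 + 40 \left(4^{2} + 8 \cdot 4 + 8 \cdot 8 + 4 \cdot 8\right) = 34 + 40 \left(16 + 32 + 64 + 32\right) = 34 + 40 \cdot 144 = 34 + 5760 = 5794$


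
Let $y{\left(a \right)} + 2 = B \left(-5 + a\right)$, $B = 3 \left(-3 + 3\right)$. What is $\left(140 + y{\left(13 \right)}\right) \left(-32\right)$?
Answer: $-4416$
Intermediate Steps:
$B = 0$ ($B = 3 \cdot 0 = 0$)
$y{\left(a \right)} = -2$ ($y{\left(a \right)} = -2 + 0 \left(-5 + a\right) = -2 + 0 = -2$)
$\left(140 + y{\left(13 \right)}\right) \left(-32\right) = \left(140 - 2\right) \left(-32\right) = 138 \left(-32\right) = -4416$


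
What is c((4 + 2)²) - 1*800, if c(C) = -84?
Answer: -884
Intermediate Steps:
c((4 + 2)²) - 1*800 = -84 - 1*800 = -84 - 800 = -884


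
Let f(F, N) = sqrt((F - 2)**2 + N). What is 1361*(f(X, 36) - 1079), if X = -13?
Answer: -1468519 + 4083*sqrt(29) ≈ -1.4465e+6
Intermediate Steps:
f(F, N) = sqrt(N + (-2 + F)**2) (f(F, N) = sqrt((-2 + F)**2 + N) = sqrt(N + (-2 + F)**2))
1361*(f(X, 36) - 1079) = 1361*(sqrt(36 + (-2 - 13)**2) - 1079) = 1361*(sqrt(36 + (-15)**2) - 1079) = 1361*(sqrt(36 + 225) - 1079) = 1361*(sqrt(261) - 1079) = 1361*(3*sqrt(29) - 1079) = 1361*(-1079 + 3*sqrt(29)) = -1468519 + 4083*sqrt(29)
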